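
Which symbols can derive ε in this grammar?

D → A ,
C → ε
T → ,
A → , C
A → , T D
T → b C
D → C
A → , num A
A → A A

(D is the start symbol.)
A non-terminal is nullable if it can derive ε (the empty string): either it has an ε-production, or it has a production whose right-hand side consists entirely of nullable non-terminals.

ε-productions: C → ε
So C is immediately nullable.
D → C: every symbol on the right is nullable, so D is nullable too.
No further non-terminal can be added: every production for the remaining non-terminals contains a terminal or a non-nullable non-terminal.
Nullable = { 'C', 'D' }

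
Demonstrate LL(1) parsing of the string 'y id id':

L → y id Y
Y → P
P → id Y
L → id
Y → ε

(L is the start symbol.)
Stack is shown with the top on the left.

Stack     Input      Action
---------------------------
L $       y id id $  output L → y id Y
y id Y $  y id id $  match 'y'
id Y $    id id $    match 'id'
Y $       id $       output Y → P
P $       id $       output P → id Y
id Y $    id $       match 'id'
Y $       $          output Y → ε
$         $          accept

The string is accepted.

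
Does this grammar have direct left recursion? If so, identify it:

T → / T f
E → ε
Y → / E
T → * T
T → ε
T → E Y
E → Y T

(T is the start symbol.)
No direct left recursion

Direct left recursion occurs when N → N α for some non-terminal N (the right-hand side begins with the left-hand side itself).

T → / T f: starts with '/'
E → ε: starts with ε
Y → / E: starts with '/'
T → * T: starts with '*'
T → ε: starts with ε
T → E Y: starts with E
E → Y T: starts with Y

No direct left recursion found.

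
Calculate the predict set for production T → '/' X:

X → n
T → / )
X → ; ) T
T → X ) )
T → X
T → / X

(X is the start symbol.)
PREDICT(T → '/' X) = (FIRST(RHS) \ {ε}) ∪ (FOLLOW(T) if ε ∈ FIRST(RHS), i.e. RHS ⇒* ε)
FIRST('/' X) = { '/' }
ε ∉ FIRST('/' X), so FOLLOW(T) is not added.
PREDICT(T → '/' X) = { '/' }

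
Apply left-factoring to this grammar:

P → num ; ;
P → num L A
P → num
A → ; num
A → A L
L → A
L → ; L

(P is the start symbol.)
Left-factoring transforms A → αβ₁ | αβ₂ into A → αA' and A' → β₁ | β₂
(α is the longest common prefix among the alternatives). Repeat until
no nonterminal has two alternatives with a common prefix.

Round 1: P has alternatives sharing prefix 'num'. Introduce P': P → num P'
  Add: P' → ; ;
  Add: P' → L A
  Add: P' → ε

No remaining common prefixes — done.

Resulting grammar:
P → num P'
P' → ; ;
P' → L A
P' → ε
A → ; num
A → A L
L → A
L → ; L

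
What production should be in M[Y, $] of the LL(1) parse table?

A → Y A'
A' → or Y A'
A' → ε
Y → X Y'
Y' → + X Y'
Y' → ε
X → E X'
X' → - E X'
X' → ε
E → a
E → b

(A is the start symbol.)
To find M[Y, $], we find productions for Y where $ is in the predict set (PREDICT(N → α) = (FIRST(α) \ {ε}) ∪ (FOLLOW(N) if α ⇒* ε)).

Relevant sets:
  FIRST(X) = { 'a', 'b' }

Y → X Y': PREDICT = { 'a', 'b' }

M[Y, $] is empty (no production applies)

Answer: Empty (error entry)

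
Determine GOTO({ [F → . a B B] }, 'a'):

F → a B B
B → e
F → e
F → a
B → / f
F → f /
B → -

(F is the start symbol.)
GOTO(I, 'a') = CLOSURE({ [A → αX.β] : [A → α.Xβ] ∈ I, X = 'a' })

Items with dot before 'a', with the dot advanced:
  [F → . a B B] → [F → a . B B]
Closure of the advanced items:
  [F → a . B B] has the dot before B: add [B → . e], [B → . / f], [B → . -]

GOTO = { [B → . -], [B → . / f], [B → . e], [F → a . B B] }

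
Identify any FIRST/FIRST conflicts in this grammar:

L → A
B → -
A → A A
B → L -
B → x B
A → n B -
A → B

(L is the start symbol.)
Yes. B → '-' / B → L '-' on { '-' }; B → L '-' / B → x B on { 'x' }; A → A A / A → n B '-' on { 'n' }; A → A A / A → B on { '-', 'n', 'x' }; A → n B '-' / A → B on { 'n' }

FIRST sets of the non-terminals at (or reachable through a nullable prefix from) the front of some alternative:
  FIRST(L) = { '-', 'n', 'x' }
  FIRST(A) = { '-', 'n', 'x' }
  FIRST(B) = { '-', 'n', 'x' }

Productions for B:
  B → -: FIRST = { '-' }
  B → L -: FIRST = { '-', 'n', 'x' }
  B → x B: FIRST = { 'x' }
Productions for A:
  A → A A: FIRST = { '-', 'n', 'x' }
  A → n B -: FIRST = { 'n' }
  A → B: FIRST = { '-', 'n', 'x' }
L has only one production, so no FIRST/FIRST conflict is possible there.

Conflict for B: B → - and B → L -
  Overlap: { '-' }
Conflict for B: B → L - and B → x B
  Overlap: { 'x' }
Conflict for A: A → A A and A → n B -
  Overlap: { 'n' }
Conflict for A: A → A A and A → B
  Overlap: { '-', 'n', 'x' }
Conflict for A: A → n B - and A → B
  Overlap: { 'n' }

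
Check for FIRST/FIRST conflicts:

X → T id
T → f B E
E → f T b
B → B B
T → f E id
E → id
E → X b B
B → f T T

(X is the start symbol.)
A FIRST/FIRST conflict occurs when two productions N → α and N → β for the same non-terminal have FIRST(α) ∩ FIRST(β) ≠ ∅ (with ε ∈ FIRST of a nullable right-hand side, so two nullable alternatives also conflict).

FIRST sets of the non-terminals at (or reachable through a nullable prefix from) the front of some alternative:
  FIRST(X) = { 'f' }
  FIRST(B) = { 'f' }

Productions for T:
  T → f B E: FIRST = { 'f' }
  T → f E id: FIRST = { 'f' }
Productions for E:
  E → f T b: FIRST = { 'f' }
  E → id: FIRST = { 'id' }
  E → X b B: FIRST = { 'f' }
Productions for B:
  B → B B: FIRST = { 'f' }
  B → f T T: FIRST = { 'f' }
X has only one production, so no FIRST/FIRST conflict is possible there.

Conflict for T: T → f B E and T → f E id
  Overlap: { 'f' }
Conflict for E: E → f T b and E → X b B
  Overlap: { 'f' }
Conflict for B: B → B B and B → f T T
  Overlap: { 'f' }

Answer: Yes. T → f B E / T → f E id on { 'f' }; E → f T b / E → X b B on { 'f' }; B → B B / B → f T T on { 'f' }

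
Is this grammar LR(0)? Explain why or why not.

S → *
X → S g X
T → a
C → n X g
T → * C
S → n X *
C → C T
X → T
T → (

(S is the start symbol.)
A grammar is LR(0) if no state in the canonical LR(0) collection has:
  - both a shift item (dot before a terminal) and a complete item (shift-reduce conflict), or
  - two or more complete items (reduce-reduce conflict; the accept item [S' → S .] counts as a complete item here).

Augment with S' → S and build the canonical LR(0) collection (I0 = CLOSURE({[S' → . S]}), then GOTO on every symbol after a dot until no new states appear). It has 19 states:
  I0: { [S → . *], [S → . n X *], [S' → . S] }  — shift
  I1: { [S → * .] }  — reduce
  I2: { [S' → S .] }  — accept
  I3: { [S → . *], [S → . n X *], [S → n . X *], [T → . (], [T → . * C], [T → . a], [X → . S g X], [X → . T] }  — shift
  I4: { [T → ( .] }  — reduce
  I5: { [C → . C T], [C → . n X g], [S → * .], [T → * . C] }  — shift, reduce
  I6: { [X → S . g X] }  — shift
  I7: { [X → T .] }  — reduce
  I8: { [S → n X . *] }  — shift
  I9: { [T → a .] }  — reduce
  I10: { [S → n X * .] }  — reduce
  I11: { [S → . *], [S → . n X *], [T → . (], [T → . * C], [T → . a], [X → . S g X], [X → . T], [X → S g . X] }  — shift
  I12: { [X → S g X .] }  — reduce
  I13: { [C → C . T], [T → * C .], [T → . (], [T → . * C], [T → . a] }  — shift, reduce
  I14: { [C → n . X g], [S → . *], [S → . n X *], [T → . (], [T → . * C], [T → . a], [X → . S g X], [X → . T] }  — shift
  I15: { [C → n X . g] }  — shift
  I16: { [C → n X g .] }  — reduce
  I17: { [C → . C T], [C → . n X g], [T → * . C] }  — shift
  I18: { [C → C T .] }  — reduce

Conflict in state I5:
  Shift-reduce conflict between [S → * .] and [C → . n X g]
So the grammar is NOT LR(0).

Answer: No. Shift-reduce conflict between [S → * .] and [C → . n X g]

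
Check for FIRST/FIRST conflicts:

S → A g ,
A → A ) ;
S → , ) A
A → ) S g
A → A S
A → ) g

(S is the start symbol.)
FIRST sets of the non-terminals at (or reachable through a nullable prefix from) the front of some alternative:
  FIRST(A) = { ')' }

Productions for S:
  S → A g ,: FIRST = { ')' }
  S → , ) A: FIRST = { ',' }
Productions for A:
  A → A ) ;: FIRST = { ')' }
  A → ) S g: FIRST = { ')' }
  A → A S: FIRST = { ')' }
  A → ) g: FIRST = { ')' }

Conflict for A: A → A ) ; and A → ) S g
  Overlap: { ')' }
Conflict for A: A → A ) ; and A → A S
  Overlap: { ')' }
Conflict for A: A → A ) ; and A → ) g
  Overlap: { ')' }
Conflict for A: A → ) S g and A → A S
  Overlap: { ')' }
Conflict for A: A → ) S g and A → ) g
  Overlap: { ')' }
Conflict for A: A → A S and A → ) g
  Overlap: { ')' }

Answer: Yes. A → A ')' ';' / A → ')' S g on { ')' }; A → A ')' ';' / A → A S on { ')' }; A → A ')' ';' / A → ')' g on { ')' }; A → ')' S g / A → A S on { ')' }; A → ')' S g / A → ')' g on { ')' }; A → A S / A → ')' g on { ')' }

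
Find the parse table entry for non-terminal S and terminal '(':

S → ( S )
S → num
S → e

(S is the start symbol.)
To find M[S, '('], we find productions for S where '(' is in the predict set (PREDICT(N → α) = (FIRST(α) \ {ε}) ∪ (FOLLOW(N) if α ⇒* ε)).

S → ( S ): PREDICT = { '(' }
  '(' is in predict set, so this production goes in M[S, '(']
S → num: PREDICT = { 'num' }
S → e: PREDICT = { 'e' }

M[S, '('] = S → ( S )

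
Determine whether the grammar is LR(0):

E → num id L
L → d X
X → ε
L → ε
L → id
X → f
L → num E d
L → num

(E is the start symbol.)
A grammar is LR(0) if no state in the canonical LR(0) collection has:
  - both a shift item (dot before a terminal) and a complete item (shift-reduce conflict), or
  - two or more complete items (reduce-reduce conflict; the accept item [E' → E .] counts as a complete item here).

Augment with E' → E and build the canonical LR(0) collection (I0 = CLOSURE({[E' → . E]}), then GOTO on every symbol after a dot until no new states appear). It has 12 states:
  I0: { [E → . num id L], [E' → . E] }  — shift
  I1: { [E' → E .] }  — accept
  I2: { [E → num . id L] }  — shift
  I3: { [E → num id . L], [L → . d X], [L → . id], [L → . num E d], [L → . num], [L → .] }  — shift, reduce
  I4: { [E → num id L .] }  — reduce
  I5: { [L → d . X], [X → . f], [X → .] }  — shift, reduce
  I6: { [L → id .] }  — reduce
  I7: { [E → . num id L], [L → num . E d], [L → num .] }  — shift, reduce
  I8: { [L → num E . d] }  — shift
  I9: { [L → num E d .] }  — reduce
  I10: { [L → d X .] }  — reduce
  I11: { [X → f .] }  — reduce

Conflict in state I3:
  Shift-reduce conflict between [L → .] and [L → . d X]
So the grammar is NOT LR(0).

Answer: No. Shift-reduce conflict between [L → .] and [L → . d X]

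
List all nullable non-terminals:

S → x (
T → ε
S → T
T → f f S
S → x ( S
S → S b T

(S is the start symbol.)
{ 'S', 'T' }

A non-terminal is nullable if it can derive ε (the empty string): either it has an ε-production, or it has a production whose right-hand side consists entirely of nullable non-terminals.

ε-productions: T → ε
So T is immediately nullable.
S → T: every symbol on the right is nullable, so S is nullable too.
Every non-terminal is now nullable.
Nullable = { 'S', 'T' }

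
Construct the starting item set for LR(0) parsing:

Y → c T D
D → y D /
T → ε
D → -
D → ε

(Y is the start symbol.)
{ [Y → . c T D], [Y' → . Y] }

First, augment the grammar with Y' → Y
I₀ = CLOSURE({ [Y' → . Y] }):
  [Y' → . Y] has the dot before Y: add [Y → . c T D]
No further items can be added.

I₀ = { [Y → . c T D], [Y' → . Y] }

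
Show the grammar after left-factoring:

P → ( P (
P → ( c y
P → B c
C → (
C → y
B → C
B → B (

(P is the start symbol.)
Left-factoring transforms A → αβ₁ | αβ₂ into A → αA' and A' → β₁ | β₂
(α is the longest common prefix among the alternatives). Repeat until
no nonterminal has two alternatives with a common prefix.

Round 1: P has alternatives sharing prefix '('. Introduce P': P → ( P'
  Add: P' → P (
  Add: P' → c y

No remaining common prefixes — done.

Resulting grammar:
P → ( P'
P' → P (
P' → c y
P → B c
C → (
C → y
B → C
B → B (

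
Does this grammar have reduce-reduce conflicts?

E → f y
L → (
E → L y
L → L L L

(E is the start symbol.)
No reduce-reduce conflicts

Augment with E' → E and build the canonical LR(0) collection (I0 = CLOSURE({[E' → . E]}), then GOTO on every symbol after a dot until no new states appear). It has 9 states:
  I0: { [E → . L y], [E → . f y], [E' → . E], [L → . (], [L → . L L L] }  — shift
  I1: { [L → ( .] }  — reduce
  I2: { [E' → E .] }  — accept
  I3: { [E → L . y], [L → . (], [L → . L L L], [L → L . L L] }  — shift
  I4: { [E → f . y] }  — shift
  I5: { [E → f y .] }  — reduce
  I6: { [L → . (], [L → . L L L], [L → L . L L], [L → L L . L] }  — shift
  I7: { [E → L y .] }  — reduce
  I8: { [L → . (], [L → . L L L], [L → L . L L], [L → L L . L], [L → L L L .] }  — shift, reduce

No state contains more than one complete item.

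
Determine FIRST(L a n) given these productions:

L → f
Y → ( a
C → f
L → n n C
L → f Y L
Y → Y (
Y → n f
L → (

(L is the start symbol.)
FIRST sets of the non-terminals involved (from the grammar, by fixed-point iteration):
  FIRST(L) = { '(', 'f', 'n' }

To compute FIRST(L a n), process the symbols left to right:
Symbol L is a non-terminal. Add FIRST(L) \ {ε} = { '(', 'f', 'n' }
L is not nullable (ε ∉ FIRST(L)), so stop here.
FIRST(L a n) = { '(', 'f', 'n' }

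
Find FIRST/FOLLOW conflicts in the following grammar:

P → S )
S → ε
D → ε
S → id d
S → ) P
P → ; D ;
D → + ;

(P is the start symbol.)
Nullable non-terminals: D, S.

D: nullable alternative(s) D → ε; FOLLOW(D) = { ';' }
  D → ε: FIRST \ {ε} = { } — this is the only nullable alternative, skip
  D → + ;: FIRST \ {ε} = { '+' } — disjoint from FOLLOW(D)

S: nullable alternative(s) S → ε; FOLLOW(S) = { ')' }
  S → ε: FIRST \ {ε} = { } — this is the only nullable alternative, skip
  S → id d: FIRST \ {ε} = { 'id' } — disjoint from FOLLOW(S)
  S → ) P: FIRST \ {ε} = { ')' } — overlaps FOLLOW(S) on { ')' }: CONFLICT

P has no nullable alternative, so no FIRST/FOLLOW check is needed there.

So the grammar has 1 FIRST/FOLLOW conflict (marked CONFLICT above).

Answer: Yes. S → ')' P with FOLLOW(S) on { ')' }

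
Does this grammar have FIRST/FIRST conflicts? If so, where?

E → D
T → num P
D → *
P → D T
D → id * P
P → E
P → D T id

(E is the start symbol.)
Yes. P → D T / P → E on { '*', 'id' }; P → D T / P → D T id on { '*', 'id' }; P → E / P → D T id on { '*', 'id' }

A FIRST/FIRST conflict occurs when two productions N → α and N → β for the same non-terminal have FIRST(α) ∩ FIRST(β) ≠ ∅ (with ε ∈ FIRST of a nullable right-hand side, so two nullable alternatives also conflict).

FIRST sets of the non-terminals at (or reachable through a nullable prefix from) the front of some alternative:
  FIRST(D) = { '*', 'id' }
  FIRST(E) = { '*', 'id' }

Productions for D:
  D → *: FIRST = { '*' }
  D → id * P: FIRST = { 'id' }
Productions for P:
  P → D T: FIRST = { '*', 'id' }
  P → E: FIRST = { '*', 'id' }
  P → D T id: FIRST = { '*', 'id' }
E, T have only one production, so no FIRST/FIRST conflict is possible there.

Conflict for P: P → D T and P → E
  Overlap: { '*', 'id' }
Conflict for P: P → D T and P → D T id
  Overlap: { '*', 'id' }
Conflict for P: P → E and P → D T id
  Overlap: { '*', 'id' }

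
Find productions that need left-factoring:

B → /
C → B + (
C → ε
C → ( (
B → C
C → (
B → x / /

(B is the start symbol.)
Left-factoring is needed when two productions for the same non-terminal
share a common prefix on the right-hand side.

Productions for B:
  B → /
  B → C
  B → x / /
Productions for C:
  C → B + (
  C → ε
  C → ( (
  C → (

Found common prefix '(' in productions for C

Answer: Yes, C has productions with common prefix '('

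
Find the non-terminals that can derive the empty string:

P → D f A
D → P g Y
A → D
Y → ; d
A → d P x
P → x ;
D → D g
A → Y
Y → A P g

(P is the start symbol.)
A non-terminal is nullable if it can derive ε (the empty string): either it has an ε-production, or it has a production whose right-hand side consists entirely of nullable non-terminals.

There are no ε-productions, so no non-terminal can derive ε.
No non-terminals are nullable.

Answer: None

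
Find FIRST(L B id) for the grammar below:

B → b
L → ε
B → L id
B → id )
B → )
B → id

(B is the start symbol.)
{ ')', 'b', 'id' }

FIRST sets of the non-terminals involved (from the grammar, by fixed-point iteration):
  FIRST(L) = { ε }
  FIRST(B) = { ')', 'b', 'id' }

To compute FIRST(L B id), process the symbols left to right:
Symbol L is a non-terminal. Add FIRST(L) \ {ε} = { }
L is nullable (ε ∈ FIRST(L)), continue to the next symbol.
Symbol B is a non-terminal. Add FIRST(B) \ {ε} = { ')', 'b', 'id' }
B is not nullable (ε ∉ FIRST(B)), so stop here.
FIRST(L B id) = { ')', 'b', 'id' }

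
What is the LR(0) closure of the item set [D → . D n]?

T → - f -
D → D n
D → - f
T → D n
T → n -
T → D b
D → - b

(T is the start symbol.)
{ [D → . - b], [D → . - f], [D → . D n] }

Start with: [D → . D n]
  [D → . D n] has the dot before D: add [D → . - f], [D → . - b]
No further items can be added.

CLOSURE = { [D → . - b], [D → . - f], [D → . D n] }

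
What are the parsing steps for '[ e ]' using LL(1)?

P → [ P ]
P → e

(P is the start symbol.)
LL(1) parsing maintains a stack (initially the start symbol over $) and the input. At each step: if the stack top is a terminal, match it against the current input token; if it is a non-terminal N, replace it with the RHS of M[N, lookahead] (the unique production whose predict set contains the lookahead).

Stack is shown with the top on the left.

Stack    Input    Action
------------------------
P $      [ e ] $  output P → [ P ]
[ P ] $  [ e ] $  match '['
P ] $    e ] $    output P → e
e ] $    e ] $    match 'e'
] $      ] $      match ']'
$        $        accept

The string is accepted.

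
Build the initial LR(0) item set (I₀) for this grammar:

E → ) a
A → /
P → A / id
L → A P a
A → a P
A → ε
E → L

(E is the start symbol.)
First, augment the grammar with E' → E
I₀ = CLOSURE({ [E' → . E] }):
  [E' → . E] has the dot before E: add [E → . ) a], [E → . L]
  [E → . L] has the dot before L: add [L → . A P a]
  [L → . A P a] has the dot before A: add [A → . /], [A → . a P], [A → .]
No further items can be added.

I₀ = { [A → . /], [A → . a P], [A → .], [E → . ) a], [E → . L], [E' → . E], [L → . A P a] }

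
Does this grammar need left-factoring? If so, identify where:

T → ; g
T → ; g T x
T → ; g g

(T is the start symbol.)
Left-factoring is needed when two productions for the same non-terminal
share a common prefix on the right-hand side.

Productions for T:
  T → ; g
  T → ; g T x
  T → ; g g

Found common prefix '; g' in productions for T

Answer: Yes, T has productions with common prefix '; g'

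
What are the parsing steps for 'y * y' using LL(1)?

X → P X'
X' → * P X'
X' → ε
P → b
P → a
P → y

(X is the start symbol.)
LL(1) parsing maintains a stack (initially the start symbol over $) and the input. At each step: if the stack top is a terminal, match it against the current input token; if it is a non-terminal N, replace it with the RHS of M[N, lookahead] (the unique production whose predict set contains the lookahead).

Stack is shown with the top on the left.

Stack     Input    Action
-------------------------
X $       y * y $  output X → P X'
P X' $    y * y $  output P → y
y X' $    y * y $  match 'y'
X' $      * y $    output X' → * P X'
* P X' $  * y $    match '*'
P X' $    y $      output P → y
y X' $    y $      match 'y'
X' $      $        output X' → ε
$         $        accept

The string is accepted.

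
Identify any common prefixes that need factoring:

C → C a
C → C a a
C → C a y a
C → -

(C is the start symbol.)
Left-factoring is needed when two productions for the same non-terminal
share a common prefix on the right-hand side.

Productions for C:
  C → C a
  C → C a a
  C → C a y a
  C → -

Found common prefix 'C a' in productions for C

Answer: Yes, C has productions with common prefix 'C a'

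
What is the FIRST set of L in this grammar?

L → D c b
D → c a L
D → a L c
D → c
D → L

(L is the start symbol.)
To compute FIRST(L), examine every production with L on the left-hand side, reading each right-hand side left to right until a non-nullable symbol is reached.

FIRST sets of the other non-terminals involved (by the same procedure, iterated to a fixed point):
  FIRST(D) = { 'a', 'c' }

From L → D c b:
  - D is a non-terminal: add FIRST(D) \ {ε} = { 'a', 'c' }
    D is not nullable, so stop

Collecting: FIRST(L) = { 'a', 'c' }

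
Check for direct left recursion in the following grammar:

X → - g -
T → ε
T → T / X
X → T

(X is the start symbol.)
Direct left recursion occurs when N → N α for some non-terminal N (the right-hand side begins with the left-hand side itself).

X → - g -: starts with '-'
T → ε: starts with ε
T → T / X: LEFT RECURSIVE (starts with T)
X → T: starts with T

The grammar has direct left recursion on: T.

Answer: Yes, T is left-recursive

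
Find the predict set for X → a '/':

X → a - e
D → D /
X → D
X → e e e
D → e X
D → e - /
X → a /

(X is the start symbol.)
PREDICT(X → a '/') = (FIRST(RHS) \ {ε}) ∪ (FOLLOW(X) if ε ∈ FIRST(RHS), i.e. RHS ⇒* ε)
FIRST(a '/') = { 'a' }
ε ∉ FIRST(a '/'), so FOLLOW(X) is not added.
PREDICT(X → a '/') = { 'a' }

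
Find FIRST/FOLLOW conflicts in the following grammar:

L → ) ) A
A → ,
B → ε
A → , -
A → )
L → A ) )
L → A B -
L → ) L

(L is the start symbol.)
A FIRST/FOLLOW conflict occurs when a non-terminal N has a nullable alternative N → β (β ⇒* ε) and another alternative N → α with FIRST(α) ∩ FOLLOW(N) ≠ ∅: on such a lookahead the parser cannot decide between expanding α and letting N vanish via β.

Nullable non-terminals: B.
B has a nullable alternative but only one production, so nothing to check.

A, L have no nullable alternative, so no FIRST/FOLLOW check is needed there.

No FIRST/FOLLOW conflicts found.

Answer: No FIRST/FOLLOW conflicts.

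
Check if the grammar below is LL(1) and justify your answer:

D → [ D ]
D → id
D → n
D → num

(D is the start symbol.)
Yes, the grammar is LL(1).

For D:
  PREDICT(D → '[' D ']') = { '[' }
  PREDICT(D → id) = { 'id' }
  PREDICT(D → n) = { 'n' }
  PREDICT(D → num) = { 'num' }

All predict sets are disjoint. The grammar IS LL(1).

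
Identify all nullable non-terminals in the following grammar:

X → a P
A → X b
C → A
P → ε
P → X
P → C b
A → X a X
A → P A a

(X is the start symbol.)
{ 'P' }

A non-terminal is nullable if it can derive ε (the empty string): either it has an ε-production, or it has a production whose right-hand side consists entirely of nullable non-terminals.

ε-productions: P → ε
So P is immediately nullable.
No further non-terminal can be added: every production for the remaining non-terminals contains a terminal or a non-nullable non-terminal.
Nullable = { 'P' }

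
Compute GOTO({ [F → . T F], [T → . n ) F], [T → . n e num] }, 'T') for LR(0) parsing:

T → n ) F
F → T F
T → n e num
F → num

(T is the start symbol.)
GOTO(I, 'T') = CLOSURE({ [A → αX.β] : [A → α.Xβ] ∈ I, X = 'T' })

Items with dot before 'T', with the dot advanced:
  [F → . T F] → [F → T . F]
Closure of the advanced items:
  [F → T . F] has the dot before F: add [F → . T F], [F → . num]
  [F → . T F] has the dot before T: add [T → . n ) F], [T → . n e num]

GOTO = { [F → . T F], [F → . num], [F → T . F], [T → . n ) F], [T → . n e num] }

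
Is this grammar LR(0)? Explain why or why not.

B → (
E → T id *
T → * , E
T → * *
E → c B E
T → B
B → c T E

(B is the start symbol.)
No. Shift-reduce conflict between [T → B .] and [B → . (]

A grammar is LR(0) if no state in the canonical LR(0) collection has:
  - both a shift item (dot before a terminal) and a complete item (shift-reduce conflict), or
  - two or more complete items (reduce-reduce conflict; the accept item [B' → B .] counts as a complete item here).

Augment with B' → B and build the canonical LR(0) collection (I0 = CLOSURE({[B' → . B]}), then GOTO on every symbol after a dot until no new states appear). It has 17 states:
  I0: { [B → . (], [B → . c T E], [B' → . B] }  — shift
  I1: { [B → ( .] }  — reduce
  I2: { [B' → B .] }  — accept
  I3: { [B → . (], [B → . c T E], [B → c . T E], [T → . * *], [T → . * , E], [T → . B] }  — shift
  I4: { [T → * . *], [T → * . , E] }  — shift
  I5: { [T → B .] }  — reduce
  I6: { [B → . (], [B → . c T E], [B → c T . E], [E → . T id *], [E → . c B E], [T → . * *], [T → . * , E], [T → . B] }  — shift
  I7: { [B → c T E .] }  — reduce
  I8: { [E → T . id *] }  — shift
  I9: { [B → . (], [B → . c T E], [B → c . T E], [E → c . B E], [T → . * *], [T → . * , E], [T → . B] }  — shift
  I10: { [B → . (], [B → . c T E], [E → . T id *], [E → . c B E], [E → c B . E], [T → . * *], [T → . * , E], [T → . B], [T → B .] }  — shift, reduce
  I11: { [E → c B E .] }  — reduce
  I12: { [E → T id . *] }  — shift
  I13: { [E → T id * .] }  — reduce
  I14: { [T → * * .] }  — reduce
  I15: { [B → . (], [B → . c T E], [E → . T id *], [E → . c B E], [T → * , . E], [T → . * *], [T → . * , E], [T → . B] }  — shift
  I16: { [T → * , E .] }  — reduce

Conflict in state I10:
  Shift-reduce conflict between [T → B .] and [B → . (]
So the grammar is NOT LR(0).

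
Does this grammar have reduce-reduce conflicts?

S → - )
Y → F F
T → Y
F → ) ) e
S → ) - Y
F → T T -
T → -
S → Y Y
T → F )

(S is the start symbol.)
Augment with S' → S and build the canonical LR(0) collection (I0 = CLOSURE({[S' → . S]}), then GOTO on every symbol after a dot until no new states appear). It has 20 states:
  I0: { [F → . ) ) e], [F → . T T -], [S → . ) - Y], [S → . - )], [S → . Y Y], [S' → . S], [T → . -], [T → . F )], [T → . Y], [Y → . F F] }  — shift
  I1: { [F → ) . ) e], [S → ) . - Y] }  — shift
  I2: { [S → - . )], [T → - .] }  — shift, reduce
  I3: { [F → . ) ) e], [F → . T T -], [T → . -], [T → . F )], [T → . Y], [T → F . )], [Y → . F F], [Y → F . F] }  — shift
  I4: { [S' → S .] }  — accept
  I5: { [F → . ) ) e], [F → . T T -], [F → T . T -], [T → . -], [T → . F )], [T → . Y], [Y → . F F] }  — shift
  I6: { [F → . ) ) e], [F → . T T -], [S → Y . Y], [T → . -], [T → . F )], [T → . Y], [T → Y .], [Y → . F F] }  — shift, reduce
  I7: { [F → ) . ) e] }  — shift
  I8: { [T → - .] }  — reduce
  I9: { [S → Y Y .], [T → Y .] }  — 2 reduces
  I10: { [F → ) ) . e] }  — shift
  I11: { [F → ) ) e .] }  — reduce
  I12: { [F → . ) ) e], [F → . T T -], [F → T . T -], [F → T T . -], [T → . -], [T → . F )], [T → . Y], [Y → . F F] }  — shift
  I13: { [T → Y .] }  — reduce
  I14: { [F → T T - .], [T → - .] }  — 2 reduces
  I15: { [F → ) . ) e], [T → F ) .] }  — shift, reduce
  I16: { [F → . ) ) e], [F → . T T -], [T → . -], [T → . F )], [T → . Y], [T → F . )], [Y → . F F], [Y → F . F], [Y → F F .] }  — shift, reduce
  I17: { [S → - ) .] }  — reduce
  I18: { [F → . ) ) e], [F → . T T -], [S → ) - . Y], [T → . -], [T → . F )], [T → . Y], [Y → . F F] }  — shift
  I19: { [S → ) - Y .], [T → Y .] }  — 2 reduces

I9 contains complete items [S → Y Y .], [T → Y .] — reduce-reduce conflict.
I14 contains complete items [F → T T - .], [T → - .] — reduce-reduce conflict.
I19 contains complete items [S → ) - Y .], [T → Y .] — reduce-reduce conflict.

Answer: Yes — I9: [S → Y Y .] vs [T → Y .]; I14: [F → T T - .] vs [T → - .]; I19: [S → ) - Y .] vs [T → Y .]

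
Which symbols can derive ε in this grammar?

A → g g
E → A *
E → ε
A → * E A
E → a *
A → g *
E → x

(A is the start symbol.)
ε-productions: E → ε
So E is immediately nullable.
No further non-terminal can be added: every production for the remaining non-terminals contains a terminal or a non-nullable non-terminal.
Nullable = { 'E' }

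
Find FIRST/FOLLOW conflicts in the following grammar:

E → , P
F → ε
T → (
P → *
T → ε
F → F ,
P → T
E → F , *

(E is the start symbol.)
Nullable non-terminals: F, P, T.
FIRST sets used below: FIRST(F) = { ',', ε }, FIRST(T) = { '(', ε }

F: nullable alternative(s) F → ε; FOLLOW(F) = { ',' }
  F → ε: FIRST \ {ε} = { } — this is the only nullable alternative, skip
  F → F ,: FIRST \ {ε} = { ',' } — overlaps FOLLOW(F) on { ',' }: CONFLICT

P: nullable alternative(s) P → T; FOLLOW(P) = { $ }
  P → *: FIRST \ {ε} = { '*' } — disjoint from FOLLOW(P)
  P → T: FIRST \ {ε} = { '(' } — this is the only nullable alternative, skip

T: nullable alternative(s) T → ε; FOLLOW(T) = { $ }
  T → (: FIRST \ {ε} = { '(' } — disjoint from FOLLOW(T)
  T → ε: FIRST \ {ε} = { } — this is the only nullable alternative, skip

E has no nullable alternative, so no FIRST/FOLLOW check is needed there.

So the grammar has 1 FIRST/FOLLOW conflict (marked CONFLICT above).

Answer: Yes. F → F ',' with FOLLOW(F) on { ',' }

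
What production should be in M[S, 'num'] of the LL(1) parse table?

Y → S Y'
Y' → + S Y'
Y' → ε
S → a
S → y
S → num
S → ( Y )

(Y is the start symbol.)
To find M[S, 'num'], we find productions for S where 'num' is in the predict set (PREDICT(N → α) = (FIRST(α) \ {ε}) ∪ (FOLLOW(N) if α ⇒* ε)).

S → a: PREDICT = { 'a' }
S → y: PREDICT = { 'y' }
S → num: PREDICT = { 'num' }
  'num' is in predict set, so this production goes in M[S, 'num']
S → ( Y ): PREDICT = { '(' }

M[S, 'num'] = S → num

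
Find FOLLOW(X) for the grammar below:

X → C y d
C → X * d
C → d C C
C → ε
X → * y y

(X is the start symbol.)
{ $, '*' }

To compute FOLLOW(X), find every occurrence of X on a right-hand side N → α X β: add FIRST(β) \ {ε}, and if β is empty or nullable also add FOLLOW(N). Iterate to a fixed point.

X is the start symbol, so $ ∈ FOLLOW(X).
In C → X * d: X is followed by '*' d, add FIRST('*' d) \ {ε} = { '*' }

Taking the union: FOLLOW(X) = { $, '*' }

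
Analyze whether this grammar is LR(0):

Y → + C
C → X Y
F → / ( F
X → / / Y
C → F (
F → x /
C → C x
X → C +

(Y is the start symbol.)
A grammar is LR(0) if no state in the canonical LR(0) collection has:
  - both a shift item (dot before a terminal) and a complete item (shift-reduce conflict), or
  - two or more complete items (reduce-reduce conflict; the accept item [Y' → Y .] counts as a complete item here).

Augment with Y' → Y and build the canonical LR(0) collection (I0 = CLOSURE({[Y' → . Y]}), then GOTO on every symbol after a dot until no new states appear). It has 18 states:
  I0: { [Y → . + C], [Y' → . Y] }  — shift
  I1: { [C → . C x], [C → . F (], [C → . X Y], [F → . / ( F], [F → . x /], [X → . / / Y], [X → . C +], [Y → + . C] }  — shift
  I2: { [Y' → Y .] }  — accept
  I3: { [F → / . ( F], [X → / . / Y] }  — shift
  I4: { [C → C . x], [X → C . +], [Y → + C .] }  — shift, reduce
  I5: { [C → F . (] }  — shift
  I6: { [C → X . Y], [Y → . + C] }  — shift
  I7: { [F → x . /] }  — shift
  I8: { [F → x / .] }  — reduce
  I9: { [C → X Y .] }  — reduce
  I10: { [C → F ( .] }  — reduce
  I11: { [X → C + .] }  — reduce
  I12: { [C → C x .] }  — reduce
  I13: { [F → . / ( F], [F → . x /], [F → / ( . F] }  — shift
  I14: { [X → / / . Y], [Y → . + C] }  — shift
  I15: { [X → / / Y .] }  — reduce
  I16: { [F → / . ( F] }  — shift
  I17: { [F → / ( F .] }  — reduce

Conflict in state I4:
  Shift-reduce conflict between [Y → + C .] and [C → C . x]
So the grammar is NOT LR(0).

Answer: No. Shift-reduce conflict between [Y → + C .] and [C → C . x]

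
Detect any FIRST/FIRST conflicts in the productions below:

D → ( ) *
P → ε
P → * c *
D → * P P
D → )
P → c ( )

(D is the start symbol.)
No FIRST/FIRST conflicts.

Productions for D:
  D → ( ) *: FIRST = { '(' }
  D → * P P: FIRST = { '*' }
  D → ): FIRST = { ')' }
Productions for P:
  P → ε: FIRST = { ε }
  P → * c *: FIRST = { '*' }
  P → c ( ): FIRST = { 'c' }

All alternatives of each non-terminal have pairwise disjoint FIRST sets.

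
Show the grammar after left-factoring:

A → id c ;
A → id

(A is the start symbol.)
Left-factoring transforms A → αβ₁ | αβ₂ into A → αA' and A' → β₁ | β₂
(α is the longest common prefix among the alternatives). Repeat until
no nonterminal has two alternatives with a common prefix.

Round 1: A has alternatives sharing prefix 'id'. Introduce A': A → id A'
  Add: A' → c ;
  Add: A' → ε

No remaining common prefixes — done.

Resulting grammar:
A → id A'
A' → c ;
A' → ε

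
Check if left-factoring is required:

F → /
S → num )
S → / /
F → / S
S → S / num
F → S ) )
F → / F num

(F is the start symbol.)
Yes, F has productions with common prefix '/'

Left-factoring is needed when two productions for the same non-terminal
share a common prefix on the right-hand side.

Productions for F:
  F → /
  F → / S
  F → S ) )
  F → / F num
Productions for S:
  S → num )
  S → / /
  S → S / num

Found common prefix '/' in productions for F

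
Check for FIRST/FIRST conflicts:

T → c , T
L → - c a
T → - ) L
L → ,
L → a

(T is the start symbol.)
No FIRST/FIRST conflicts.

A FIRST/FIRST conflict occurs when two productions N → α and N → β for the same non-terminal have FIRST(α) ∩ FIRST(β) ≠ ∅ (with ε ∈ FIRST of a nullable right-hand side, so two nullable alternatives also conflict).

Productions for T:
  T → c , T: FIRST = { 'c' }
  T → - ) L: FIRST = { '-' }
Productions for L:
  L → - c a: FIRST = { '-' }
  L → ,: FIRST = { ',' }
  L → a: FIRST = { 'a' }

All alternatives of each non-terminal have pairwise disjoint FIRST sets.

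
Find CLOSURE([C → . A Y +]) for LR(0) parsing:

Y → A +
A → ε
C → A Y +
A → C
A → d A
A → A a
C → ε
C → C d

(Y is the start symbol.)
{ [A → . A a], [A → . C], [A → . d A], [A → .], [C → . A Y +], [C → . C d], [C → .] }

To compute CLOSURE, for each item [A → α.Bβ] where B is a non-terminal, add [B → .γ] for all productions B → γ; repeat for the newly added items until nothing changes.

Start with: [C → . A Y +]
  [C → . A Y +] has the dot before A: add [A → .], [A → . C], [A → . d A], [A → . A a]
  [A → . C] has the dot before C: add [C → .], [C → . C d]
No further items can be added.

CLOSURE = { [A → . A a], [A → . C], [A → . d A], [A → .], [C → . A Y +], [C → . C d], [C → .] }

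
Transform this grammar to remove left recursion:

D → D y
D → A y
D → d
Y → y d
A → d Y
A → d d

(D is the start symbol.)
D → A y D'
D → d D'
D' → y D'
D' → ε
Y → y d
A → d Y
A → d d

D is directly left-recursive. The standard transformation for
  A → A α₁ | ... | A α_m | β₁ | ... | β_n
is
  A  → β₁ A' | ... | β_n A'
  A' → α₁ A' | ... | α_m A' | ε

D → A y becomes D → A y D'
D → d becomes D → d D'
D → D y becomes D' → y D'
Add D' → ε

Productions for other non-terminals are unchanged:
  Y → y d
  A → d Y
  A → d d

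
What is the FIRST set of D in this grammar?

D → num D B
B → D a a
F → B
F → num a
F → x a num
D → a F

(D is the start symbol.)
From D → num D B:
  - num is a terminal: add 'num' and stop
From D → a F:
  - a is a terminal: add 'a' and stop

Collecting: FIRST(D) = { 'a', 'num' }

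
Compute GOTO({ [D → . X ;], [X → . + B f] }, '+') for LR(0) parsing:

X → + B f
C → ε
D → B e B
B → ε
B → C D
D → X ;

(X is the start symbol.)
GOTO(I, '+') = CLOSURE({ [A → αX.β] : [A → α.Xβ] ∈ I, X = '+' })

Items with dot before '+', with the dot advanced:
  [X → . + B f] → [X → + . B f]
Closure of the advanced items:
  [X → + . B f] has the dot before B: add [B → .], [B → . C D]
  [B → . C D] has the dot before C: add [C → .]

GOTO = { [B → . C D], [B → .], [C → .], [X → + . B f] }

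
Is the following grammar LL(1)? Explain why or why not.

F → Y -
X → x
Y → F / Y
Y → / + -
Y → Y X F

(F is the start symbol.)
No. Predict set conflict for Y: { '/' }

A grammar is LL(1) if for each non-terminal N with multiple productions, the predict sets of those productions are pairwise disjoint, where PREDICT(N → α) = (FIRST(α) \ {ε}) ∪ (FOLLOW(N) if α ⇒* ε).

Relevant sets:
  FIRST(F) = { '/' }
  FIRST(Y) = { '/' }

For Y:
  PREDICT(Y → F '/' Y) = { '/' }
  PREDICT(Y → '/' '+' '-') = { '/' }
  PREDICT(Y → Y X F) = { '/' }
F, X have a single production, so nothing to check there.

Conflict found: Predict set conflict for Y: { '/' }
The grammar is NOT LL(1).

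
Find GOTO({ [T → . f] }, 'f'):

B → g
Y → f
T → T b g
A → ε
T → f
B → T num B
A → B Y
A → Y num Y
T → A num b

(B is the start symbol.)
GOTO(I, 'f') = CLOSURE({ [A → αX.β] : [A → α.Xβ] ∈ I, X = 'f' })

Items with dot before 'f', with the dot advanced:
  [T → . f] → [T → f .]
Closure adds nothing (no advanced item has the dot before a non-terminal).

GOTO = { [T → f .] }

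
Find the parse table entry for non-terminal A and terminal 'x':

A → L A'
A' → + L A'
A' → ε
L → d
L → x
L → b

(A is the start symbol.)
To find M[A, 'x'], we find productions for A where 'x' is in the predict set (PREDICT(N → α) = (FIRST(α) \ {ε}) ∪ (FOLLOW(N) if α ⇒* ε)).

Relevant sets:
  FIRST(L) = { 'b', 'd', 'x' }

A → L A': PREDICT = { 'b', 'd', 'x' }
  'x' is in predict set, so this production goes in M[A, 'x']

M[A, 'x'] = A → L A'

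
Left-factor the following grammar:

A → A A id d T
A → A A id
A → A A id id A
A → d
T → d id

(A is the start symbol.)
A → A A id A'
A' → d T
A' → ε
A' → id A
A → d
T → d id

Left-factoring transforms A → αβ₁ | αβ₂ into A → αA' and A' → β₁ | β₂
(α is the longest common prefix among the alternatives). Repeat until
no nonterminal has two alternatives with a common prefix.

Round 1: A has alternatives sharing prefix 'A A id'. Introduce A': A → A A id A'
  Add: A' → d T
  Add: A' → ε
  Add: A' → id A

No remaining common prefixes — done.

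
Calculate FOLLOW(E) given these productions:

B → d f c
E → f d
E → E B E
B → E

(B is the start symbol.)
To compute FOLLOW(E), find every occurrence of E on a right-hand side N → α E β: add FIRST(β) \ {ε}, and if β is empty or nullable also add FOLLOW(N). Iterate to a fixed point.

In E → E B E: E is followed by B E, add FIRST(B E) \ {ε} = { 'd', 'f' }
In E → E B E: E is at the end; this adds FOLLOW(E) to itself — nothing new
In B → E: E is at the end, add FOLLOW(B)

The FOLLOW sets referred to above (computed the same way, to a fixed point):
  FOLLOW(B) = { $, 'f' }

Taking the union: FOLLOW(E) = { $, 'd', 'f' }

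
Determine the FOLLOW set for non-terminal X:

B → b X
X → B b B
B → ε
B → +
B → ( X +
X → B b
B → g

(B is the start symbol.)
{ $, '+', 'b' }

In B → b X: X is at the end, add FOLLOW(B)
In B → ( X +: X is followed by '+', add FIRST('+') \ {ε} = { '+' }

The FOLLOW sets referred to above (computed the same way, to a fixed point):
  FOLLOW(B) = { $, '+', 'b' }

Taking the union: FOLLOW(X) = { $, '+', 'b' }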